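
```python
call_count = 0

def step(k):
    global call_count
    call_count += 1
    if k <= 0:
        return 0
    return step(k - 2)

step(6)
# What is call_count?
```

Linear recursion stepping by 2: 4 calls from k=6 down to ≤0.

Answer: 4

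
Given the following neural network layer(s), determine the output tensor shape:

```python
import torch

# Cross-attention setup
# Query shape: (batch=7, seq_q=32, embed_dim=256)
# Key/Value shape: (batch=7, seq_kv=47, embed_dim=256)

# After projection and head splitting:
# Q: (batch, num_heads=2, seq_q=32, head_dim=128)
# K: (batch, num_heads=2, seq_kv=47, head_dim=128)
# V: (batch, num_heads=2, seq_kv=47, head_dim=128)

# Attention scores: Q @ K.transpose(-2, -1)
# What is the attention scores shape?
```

Input: (7, 32, 256) -> Output: (7, 2, 32, 47)

Answer: (7, 2, 32, 47)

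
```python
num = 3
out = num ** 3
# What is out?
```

Trace:
`num = 3` → num = 3
`out = num ** 3` → out = 27
So out = 27

Answer: 27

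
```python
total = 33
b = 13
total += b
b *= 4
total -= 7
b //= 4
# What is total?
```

Trace:
`total = 33` → total = 33
`b = 13` → b = 13
`total += b` → total = 46
`b *= 4` → b = 52
`total -= 7` → total = 39
`b //= 4` → b = 13
So total = 39

Answer: 39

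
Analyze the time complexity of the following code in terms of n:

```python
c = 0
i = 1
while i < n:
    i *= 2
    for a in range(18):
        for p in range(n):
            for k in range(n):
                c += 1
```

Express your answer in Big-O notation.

Each loop level contributes: log n × 1 × n × n. Multiplying the contributions gives O(n^2 log n).

Answer: O(n^2 log n)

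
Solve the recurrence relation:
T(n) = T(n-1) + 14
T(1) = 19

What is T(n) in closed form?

Unrolling: T(n) = T(1) + 14·(n-1) = 19 + 14(n-1) = 14n + 5.

Answer: T(n) = 14n + 5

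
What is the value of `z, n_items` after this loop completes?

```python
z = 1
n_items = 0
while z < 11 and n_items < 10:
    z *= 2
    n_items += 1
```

Double until >= 11 or 10 iterations
`z, n_items` takes the values: (1, 0) → (2, 0) → (2, 1) → (4, 1) → (4, 2) → (8, 2) → (8, 3) → (16, 3) → (16, 4)

Answer: 16, 4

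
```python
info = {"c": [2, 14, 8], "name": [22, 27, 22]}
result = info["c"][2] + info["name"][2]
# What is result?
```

Trace:
`info = {"c": [2, 14, 8], "name": [22, 27, 22]}` → info = {'c': [2, 14, 8], 'name': [22, 27, 22]}
`result = info["c"][2] + info["name"][2]` → result = 30
So result = 30

Answer: 30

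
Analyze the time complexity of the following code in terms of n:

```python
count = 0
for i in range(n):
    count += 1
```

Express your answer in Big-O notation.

Each loop level contributes: n. Multiplying the contributions gives O(n).

Answer: O(n)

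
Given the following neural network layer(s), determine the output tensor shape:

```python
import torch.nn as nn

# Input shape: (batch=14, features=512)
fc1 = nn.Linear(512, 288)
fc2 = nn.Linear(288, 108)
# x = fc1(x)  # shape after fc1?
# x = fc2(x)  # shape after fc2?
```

Input: (14, 512) -> after fc1: (14, 288) -> Output: (14, 108)

Answer: (14, 108)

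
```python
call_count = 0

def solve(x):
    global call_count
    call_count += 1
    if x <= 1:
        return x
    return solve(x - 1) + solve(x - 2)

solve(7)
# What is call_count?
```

Calls(x) = 1 + Calls(x-1) + Calls(x-2); Calls(0)=Calls(1)=1. For x=7 this gives 41.

Answer: 41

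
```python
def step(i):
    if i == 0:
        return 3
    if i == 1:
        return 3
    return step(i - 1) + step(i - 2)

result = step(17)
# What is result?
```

Build up from base cases: step(0)=3, step(1)=3, step(2)=6, step(3)=9, step(4)=15, step(5)=24, step(6)=39, ..., step(17)=7752

Answer: 7752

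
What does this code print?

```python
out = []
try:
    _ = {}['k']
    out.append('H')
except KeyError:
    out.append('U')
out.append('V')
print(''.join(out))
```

Execution trace: 'U' (except KeyError) → 'V' (after the try/except). Output: UV

Answer: UV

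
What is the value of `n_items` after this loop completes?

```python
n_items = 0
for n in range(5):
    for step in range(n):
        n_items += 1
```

Triangle number: 0+1+2+...+4
`n_items` takes the values: 0 → 1 → 2 → 3 → 4 → 5 → 6 → 7 → 8 → 9 → 10

Answer: 10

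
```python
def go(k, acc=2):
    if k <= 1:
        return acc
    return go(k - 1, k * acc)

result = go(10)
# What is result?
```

Accumulator trace (n, acc): (10, 2) -> (9, 20) -> (8, 180) -> (7, 1440) -> (6, 10080) -> (5, 60480) -> (4, 302400) -> (3, 1209600) -> (2, 3628800) -> (1, 7257600) -> return 7257600

Answer: 7257600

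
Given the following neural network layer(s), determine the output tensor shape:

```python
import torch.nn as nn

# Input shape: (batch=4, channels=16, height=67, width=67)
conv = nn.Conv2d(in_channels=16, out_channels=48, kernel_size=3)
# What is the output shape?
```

Input: (4, 16, 67, 67) -> Output: (4, 48, 65, 65)

Answer: (4, 48, 65, 65)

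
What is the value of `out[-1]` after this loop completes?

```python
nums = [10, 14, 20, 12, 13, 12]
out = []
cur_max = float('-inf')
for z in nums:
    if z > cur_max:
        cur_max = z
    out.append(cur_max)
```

Running max ends at 20
`out` takes the values: [] → [10] → [10, 14] → [10, 14, 20] → [10, 14, 20, 20] → [10, 14, 20, 20, 20] → [10, 14, 20, 20, 20, 20]
So `out[-1]` = 20

Answer: 20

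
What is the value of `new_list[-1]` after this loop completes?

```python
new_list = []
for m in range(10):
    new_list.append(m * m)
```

Last element of squares 0 to 9
`new_list` takes the values: [] → [0] → [0, 1] → [0, 1, 4] → [0, 1, 4, 9] → [0, 1, 4, 9, 16] → [0, 1, 4, 9, 16, 25] → [0, 1, 4, 9, 16, 25, 36] → [0, 1, 4, 9, 16, 25, 36, 49] → [0, 1, 4, 9, 16, 25, 36, 49, 64] → [0, 1, 4, 9, 16, 25, 36, 49, 64, 81]
So `new_list[-1]` = 81

Answer: 81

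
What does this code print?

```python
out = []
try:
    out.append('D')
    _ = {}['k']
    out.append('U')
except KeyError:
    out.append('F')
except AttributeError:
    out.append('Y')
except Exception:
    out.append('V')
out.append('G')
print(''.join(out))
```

Execution trace: 'D' (try body) → 'F' (except KeyError) → 'G' (after the try/except). Output: DFG

Answer: DFG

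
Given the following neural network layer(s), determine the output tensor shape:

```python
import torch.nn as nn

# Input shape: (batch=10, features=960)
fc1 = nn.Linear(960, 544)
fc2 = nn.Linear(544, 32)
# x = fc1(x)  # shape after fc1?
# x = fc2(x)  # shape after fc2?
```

Input: (10, 960) -> after fc1: (10, 544) -> Output: (10, 32)

Answer: (10, 32)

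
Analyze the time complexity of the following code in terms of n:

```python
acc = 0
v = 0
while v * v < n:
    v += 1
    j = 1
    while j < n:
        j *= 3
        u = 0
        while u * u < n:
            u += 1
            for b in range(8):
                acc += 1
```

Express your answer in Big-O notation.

Each loop level contributes: √n × log n × √n × 1. Multiplying the contributions gives O(n log n).

Answer: O(n log n)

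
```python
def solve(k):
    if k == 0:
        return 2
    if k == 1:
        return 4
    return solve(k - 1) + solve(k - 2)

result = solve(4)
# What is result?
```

Build up from base cases: solve(0)=2, solve(1)=4, solve(2)=6, solve(3)=10, solve(4)=16

Answer: 16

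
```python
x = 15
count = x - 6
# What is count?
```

Trace:
`x = 15` → x = 15
`count = x - 6` → count = 9
So count = 9

Answer: 9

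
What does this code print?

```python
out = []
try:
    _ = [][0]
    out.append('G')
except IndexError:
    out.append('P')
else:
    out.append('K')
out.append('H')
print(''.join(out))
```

Execution trace: 'P' (except IndexError) → 'H' (after the try/except). Output: PH

Answer: PH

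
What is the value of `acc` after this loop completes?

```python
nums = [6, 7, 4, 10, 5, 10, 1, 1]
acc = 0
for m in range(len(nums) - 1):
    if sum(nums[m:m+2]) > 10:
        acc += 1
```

Count windows with sum > 10
`acc` takes the values: 0 → 1 → 2 → 3 → 4 → 5 → 6

Answer: 6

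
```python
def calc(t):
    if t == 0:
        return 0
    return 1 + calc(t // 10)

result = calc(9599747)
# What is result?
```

Count of digits of 9599747: 7

Answer: 7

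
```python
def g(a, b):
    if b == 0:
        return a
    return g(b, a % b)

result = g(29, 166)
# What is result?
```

g(29, 166) -> g(166, 29) -> g(29, 21) -> g(21, 8) -> g(8, 5) -> g(5, 3) -> g(3, 2) -> g(2, 1) -> g(1, 0) -> 1

Answer: 1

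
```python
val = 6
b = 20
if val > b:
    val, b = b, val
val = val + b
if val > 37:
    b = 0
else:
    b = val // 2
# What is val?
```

Trace:
`val = 6` → val = 6
`b = 20` → b = 20
`if val > b: ...` → val > b is False → no variable changes
`val = val + b` → val = 26
`if val > 37: ...` → val > 37 is False, take else branch → b = 13
So val = 26

Answer: 26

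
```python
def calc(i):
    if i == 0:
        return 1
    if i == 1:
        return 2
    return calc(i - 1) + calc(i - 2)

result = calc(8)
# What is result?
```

Build up from base cases: calc(0)=1, calc(1)=2, calc(2)=3, calc(3)=5, calc(4)=8, calc(5)=13, calc(6)=21, ..., calc(8)=55

Answer: 55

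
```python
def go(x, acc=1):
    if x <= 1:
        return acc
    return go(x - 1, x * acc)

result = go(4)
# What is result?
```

Accumulator trace (n, acc): (4, 1) -> (3, 4) -> (2, 12) -> (1, 24) -> return 24

Answer: 24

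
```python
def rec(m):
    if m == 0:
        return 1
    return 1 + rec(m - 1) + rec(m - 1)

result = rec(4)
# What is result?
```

rec(m) = 1 + 2·rec(m-1), rec(0)=1. Closed form: (1+1)·2^4 - 1 = 31.

Answer: 31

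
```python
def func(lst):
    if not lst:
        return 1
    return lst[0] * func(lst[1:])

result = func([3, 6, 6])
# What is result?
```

Product over [3, 6, 6] = 3 * 6 * 6 = 108

Answer: 108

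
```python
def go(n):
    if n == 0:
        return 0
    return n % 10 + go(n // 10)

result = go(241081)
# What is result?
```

Sum of digits of 241081: 1 + 8 + 0 + 1 + 4 + 2 = 16

Answer: 16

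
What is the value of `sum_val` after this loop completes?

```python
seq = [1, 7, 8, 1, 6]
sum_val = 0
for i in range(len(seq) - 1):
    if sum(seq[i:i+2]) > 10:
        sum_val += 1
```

Count windows with sum > 10
`sum_val` takes the values: 0 → 1

Answer: 1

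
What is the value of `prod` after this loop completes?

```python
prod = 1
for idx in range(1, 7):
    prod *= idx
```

6! = 720
`prod` takes the values: 1 → 2 → 6 → 24 → 120 → 720

Answer: 720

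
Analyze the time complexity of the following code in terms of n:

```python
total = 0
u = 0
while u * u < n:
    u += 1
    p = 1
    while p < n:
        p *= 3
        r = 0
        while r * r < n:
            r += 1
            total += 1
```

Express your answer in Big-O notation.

Each loop level contributes: √n × log n × √n. Multiplying the contributions gives O(n log n).

Answer: O(n log n)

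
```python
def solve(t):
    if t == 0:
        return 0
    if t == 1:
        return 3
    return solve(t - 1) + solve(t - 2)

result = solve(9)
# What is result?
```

Build up from base cases: solve(0)=0, solve(1)=3, solve(2)=3, solve(3)=6, solve(4)=9, solve(5)=15, solve(6)=24, ..., solve(9)=102

Answer: 102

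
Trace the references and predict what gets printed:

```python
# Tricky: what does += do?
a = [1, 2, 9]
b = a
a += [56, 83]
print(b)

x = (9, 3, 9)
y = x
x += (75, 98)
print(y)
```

Key concept: += behavior differs for mutable vs immutable.
Step by step:
`a = [1, 2, 9]` → a = [1, 2, 9]
`b = a` → b = [1, 2, 9] (same object as a)
`a += [56, 83]` → a = [1, 2, 9, 56, 83] (same object as b); b = [1, 2, 9, 56, 83] (same object as a)
`print(b)` → prints [1, 2, 9, 56, 83]
`x = (9, 3, 9)` → x = (9, 3, 9)
`y = x` → y = (9, 3, 9)
`x += (75, 98)` → x = (9, 3, 9, 75, 98)
`print(y)` → prints (9, 3, 9)

Answer:
[1, 2, 9, 56, 83]
(9, 3, 9)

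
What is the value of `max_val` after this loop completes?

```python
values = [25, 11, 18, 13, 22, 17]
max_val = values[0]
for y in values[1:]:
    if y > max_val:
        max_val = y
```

Maximum of [25, 11, 18, 13, 22, 17]
`max_val` takes the values: 25

Answer: 25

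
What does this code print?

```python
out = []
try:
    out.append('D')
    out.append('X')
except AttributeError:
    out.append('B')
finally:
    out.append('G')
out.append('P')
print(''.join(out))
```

Execution trace: 'D' (try body) → 'X' (try body, no exception) → 'G' (finally) → 'P' (after the try/except). Output: DXGP

Answer: DXGP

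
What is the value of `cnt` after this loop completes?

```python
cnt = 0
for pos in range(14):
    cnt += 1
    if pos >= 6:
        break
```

Loop breaks when pos reaches 6, cnt is 7
`cnt` takes the values: 0 → 1 → 2 → 3 → 4 → 5 → 6 → 7

Answer: 7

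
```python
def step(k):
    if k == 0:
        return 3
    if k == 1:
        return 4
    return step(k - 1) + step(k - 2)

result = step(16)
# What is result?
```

Build up from base cases: step(0)=3, step(1)=4, step(2)=7, step(3)=11, step(4)=18, step(5)=29, step(6)=47, ..., step(16)=5778

Answer: 5778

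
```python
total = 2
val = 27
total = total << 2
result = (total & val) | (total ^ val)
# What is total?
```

Trace:
`total = 2` → total = 2
`val = 27` → val = 27
`total = total << 2` → total = 8
`result = (total & val) | (total ^ val)` → result = 27
So total = 8

Answer: 8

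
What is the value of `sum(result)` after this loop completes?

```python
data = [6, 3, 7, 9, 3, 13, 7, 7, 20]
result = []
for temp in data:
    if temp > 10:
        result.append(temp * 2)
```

Sum of doubled values > 10
`result` takes the values: [] → [26] → [26, 40]
So `sum(result)` = 66

Answer: 66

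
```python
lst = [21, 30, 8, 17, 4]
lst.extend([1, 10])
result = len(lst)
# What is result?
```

Trace:
`lst = [21, 30, 8, 17, 4]` → lst = [21, 30, 8, 17, 4]
`lst.extend([1, 10])` → lst = [21, 30, 8, 17, 4, 1, 10]
`result = len(lst)` → result = 7
So result = 7

Answer: 7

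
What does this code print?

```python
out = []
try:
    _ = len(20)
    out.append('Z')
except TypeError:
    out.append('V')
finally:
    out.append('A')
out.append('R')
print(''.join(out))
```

Execution trace: 'V' (except TypeError) → 'A' (finally) → 'R' (after the try/except). Output: VAR

Answer: VAR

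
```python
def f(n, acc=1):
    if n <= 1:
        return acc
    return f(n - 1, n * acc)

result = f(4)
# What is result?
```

Accumulator trace (n, acc): (4, 1) -> (3, 4) -> (2, 12) -> (1, 24) -> return 24

Answer: 24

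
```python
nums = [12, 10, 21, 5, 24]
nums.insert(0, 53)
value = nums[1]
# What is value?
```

Trace:
`nums = [12, 10, 21, 5, 24]` → nums = [12, 10, 21, 5, 24]
`nums.insert(0, 53)` → nums = [53, 12, 10, 21, 5, 24]
`value = nums[1]` → value = 12
So value = 12

Answer: 12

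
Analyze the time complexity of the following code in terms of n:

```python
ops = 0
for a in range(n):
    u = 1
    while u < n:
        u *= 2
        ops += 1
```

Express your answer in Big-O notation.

Each loop level contributes: n × log n. Multiplying the contributions gives O(n log n).

Answer: O(n log n)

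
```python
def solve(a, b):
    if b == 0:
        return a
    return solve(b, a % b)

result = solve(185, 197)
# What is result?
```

solve(185, 197) -> solve(197, 185) -> solve(185, 12) -> solve(12, 5) -> solve(5, 2) -> solve(2, 1) -> solve(1, 0) -> 1

Answer: 1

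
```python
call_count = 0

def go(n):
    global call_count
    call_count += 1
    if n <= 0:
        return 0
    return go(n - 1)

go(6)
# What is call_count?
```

Linear recursion stepping by 1: 7 calls from n=6 down to ≤0.

Answer: 7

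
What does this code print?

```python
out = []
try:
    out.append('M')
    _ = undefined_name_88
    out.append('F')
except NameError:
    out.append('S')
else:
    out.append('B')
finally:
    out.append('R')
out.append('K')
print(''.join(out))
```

Execution trace: 'M' (try body) → 'S' (except NameError) → 'R' (finally) → 'K' (after the try/except). Output: MSRK

Answer: MSRK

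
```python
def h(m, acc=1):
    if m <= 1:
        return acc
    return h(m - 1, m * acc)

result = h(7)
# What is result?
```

Accumulator trace (n, acc): (7, 1) -> (6, 7) -> (5, 42) -> (4, 210) -> (3, 840) -> (2, 2520) -> (1, 5040) -> return 5040

Answer: 5040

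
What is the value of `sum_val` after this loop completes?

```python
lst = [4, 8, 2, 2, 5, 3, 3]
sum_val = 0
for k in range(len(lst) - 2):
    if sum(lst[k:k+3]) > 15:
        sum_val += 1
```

Count windows with sum > 15
`sum_val` takes the values: 0

Answer: 0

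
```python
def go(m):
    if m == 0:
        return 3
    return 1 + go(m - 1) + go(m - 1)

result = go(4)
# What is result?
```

go(m) = 1 + 2·go(m-1), go(0)=3. Closed form: (3+1)·2^4 - 1 = 63.

Answer: 63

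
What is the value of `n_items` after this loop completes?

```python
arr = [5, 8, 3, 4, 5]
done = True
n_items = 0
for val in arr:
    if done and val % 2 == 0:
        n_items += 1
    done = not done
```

Count even values at even positions
`n_items` takes the values: 0

Answer: 0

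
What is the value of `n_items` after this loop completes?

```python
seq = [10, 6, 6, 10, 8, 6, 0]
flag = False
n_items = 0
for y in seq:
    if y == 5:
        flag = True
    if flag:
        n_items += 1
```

Count elements after first 5 in [10, 6, 6, 10, 8, 6, 0]
`n_items` takes the values: 0

Answer: 0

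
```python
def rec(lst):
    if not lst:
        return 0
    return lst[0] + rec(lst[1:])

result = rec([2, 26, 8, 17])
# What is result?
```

2 + 26 + 8 + 17 + 0 = 53

Answer: 53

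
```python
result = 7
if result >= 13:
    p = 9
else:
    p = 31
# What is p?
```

Trace:
`result = 7` → result = 7
`if result >= 13: ...` → result >= 13 is False, take else branch → p = 31
So p = 31

Answer: 31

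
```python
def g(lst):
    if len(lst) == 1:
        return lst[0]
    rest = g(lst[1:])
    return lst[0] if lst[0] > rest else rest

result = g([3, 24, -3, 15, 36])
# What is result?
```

Recursive max over [3, 24, -3, 15, 36] = 36

Answer: 36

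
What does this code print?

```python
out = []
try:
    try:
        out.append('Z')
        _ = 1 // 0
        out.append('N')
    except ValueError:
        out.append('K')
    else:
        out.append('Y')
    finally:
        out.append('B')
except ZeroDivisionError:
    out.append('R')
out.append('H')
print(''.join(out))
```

Execution trace: 'Z' (try body) → 'B' (finally) → 'R' (outer except ZeroDivisionError) → 'H' (after the try/except). Output: ZBRH

Answer: ZBRH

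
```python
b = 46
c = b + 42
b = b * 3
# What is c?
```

Trace:
`b = 46` → b = 46
`c = b + 42` → c = 88
`b = b * 3` → b = 138
So c = 88

Answer: 88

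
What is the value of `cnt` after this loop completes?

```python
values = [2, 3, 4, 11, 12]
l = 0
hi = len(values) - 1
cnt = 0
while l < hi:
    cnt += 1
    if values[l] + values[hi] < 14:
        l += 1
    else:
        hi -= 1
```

Steps to find pair summing to 14
`cnt` takes the values: 0 → 1 → 2 → 3 → 4

Answer: 4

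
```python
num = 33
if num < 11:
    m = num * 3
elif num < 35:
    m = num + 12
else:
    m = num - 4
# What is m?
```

Trace:
`num = 33` → num = 33
`if num < 11: ...` → num < 11 is False, num < 35 is True → m = 45
So m = 45

Answer: 45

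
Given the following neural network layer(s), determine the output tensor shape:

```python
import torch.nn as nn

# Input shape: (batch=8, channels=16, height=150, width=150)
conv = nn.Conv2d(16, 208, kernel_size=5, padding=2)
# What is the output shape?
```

Input: (8, 16, 150, 150) -> Output: (8, 208, 150, 150)

Answer: (8, 208, 150, 150)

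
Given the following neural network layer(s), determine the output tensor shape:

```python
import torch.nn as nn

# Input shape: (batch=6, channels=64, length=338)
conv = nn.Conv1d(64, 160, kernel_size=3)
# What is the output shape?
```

Input: (6, 64, 338) -> Output: (6, 160, 336)

Answer: (6, 160, 336)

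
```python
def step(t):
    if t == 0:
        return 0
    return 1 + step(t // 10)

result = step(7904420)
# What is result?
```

Count of digits of 7904420: 7

Answer: 7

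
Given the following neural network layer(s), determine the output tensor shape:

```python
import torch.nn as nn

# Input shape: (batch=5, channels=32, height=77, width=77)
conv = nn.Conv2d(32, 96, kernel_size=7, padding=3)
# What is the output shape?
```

Input: (5, 32, 77, 77) -> Output: (5, 96, 77, 77)

Answer: (5, 96, 77, 77)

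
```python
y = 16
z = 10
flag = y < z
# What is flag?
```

Trace:
`y = 16` → y = 16
`z = 10` → z = 10
`flag = y < z` → flag = False
So flag = False

Answer: False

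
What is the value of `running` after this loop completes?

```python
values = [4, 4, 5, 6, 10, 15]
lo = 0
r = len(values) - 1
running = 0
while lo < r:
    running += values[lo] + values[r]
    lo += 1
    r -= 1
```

Sum of pairs from ends
`running` takes the values: 0 → 19 → 33 → 44

Answer: 44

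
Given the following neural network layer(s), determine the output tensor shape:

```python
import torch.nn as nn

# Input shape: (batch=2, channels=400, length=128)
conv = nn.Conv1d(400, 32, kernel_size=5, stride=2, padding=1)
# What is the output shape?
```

Input: (2, 400, 128) -> Output: (2, 32, 63)

Answer: (2, 32, 63)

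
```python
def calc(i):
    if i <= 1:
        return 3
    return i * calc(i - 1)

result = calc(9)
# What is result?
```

calc(9) = 9 * 8 * 7 * 6 * 5 * 4 * 3 * 2 * 3 = 1088640

Answer: 1088640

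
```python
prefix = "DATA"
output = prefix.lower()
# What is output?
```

Trace:
`prefix = "DATA"` → prefix = 'DATA'
`output = prefix.lower()` → output = 'data'
So output = 'data'

Answer: 'data'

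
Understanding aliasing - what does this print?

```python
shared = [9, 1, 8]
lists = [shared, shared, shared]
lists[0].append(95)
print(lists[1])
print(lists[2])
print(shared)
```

Key concept: list of same reference.
Step by step:
`shared = [9, 1, 8]` → shared = [9, 1, 8]
`lists = [shared, shared, shared]` → lists = [[9, 1, 8], [9, 1, 8], [9, 1, 8]]
`lists[0].append(95)` → shared = [9, 1, 8, 95]; lists = [[9, 1, 8, 95], [9, 1, 8, 95], [9, 1, 8, 95]]
`print(lists[1])` → prints [9, 1, 8, 95]
`print(lists[2])` → prints [9, 1, 8, 95]
`print(shared)` → prints [9, 1, 8, 95]

Answer:
[9, 1, 8, 95]
[9, 1, 8, 95]
[9, 1, 8, 95]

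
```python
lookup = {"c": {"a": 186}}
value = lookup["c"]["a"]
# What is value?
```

Trace:
`lookup = {"c": {"a": 186}}` → lookup = {'c': {'a': 186}}
`value = lookup["c"]["a"]` → value = 186
So value = 186

Answer: 186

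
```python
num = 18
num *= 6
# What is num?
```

Trace:
`num = 18` → num = 18
`num *= 6` → num = 108
So num = 108

Answer: 108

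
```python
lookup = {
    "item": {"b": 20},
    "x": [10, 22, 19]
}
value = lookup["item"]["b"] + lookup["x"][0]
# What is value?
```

Trace:
`lookup = { ...` → lookup = {'item': {'b': 20}, 'x': [10, 22, 19]}
`value = lookup["item"]["b"] + lookup["x"][0]` → value = 30
So value = 30

Answer: 30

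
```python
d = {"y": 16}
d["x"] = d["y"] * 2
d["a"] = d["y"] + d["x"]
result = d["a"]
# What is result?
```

Trace:
`d = {"y": 16}` → d = {'y': 16}
`d["x"] = d["y"] * 2` → d = {'y': 16, 'x': 32}
`d["a"] = d["y"] + d["x"]` → d = {'y': 16, 'x': 32, 'a': 48}
`result = d["a"]` → result = 48
So result = 48

Answer: 48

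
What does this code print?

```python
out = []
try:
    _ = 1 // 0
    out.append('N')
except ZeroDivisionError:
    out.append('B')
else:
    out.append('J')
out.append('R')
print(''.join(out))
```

Execution trace: 'B' (except ZeroDivisionError) → 'R' (after the try/except). Output: BR

Answer: BR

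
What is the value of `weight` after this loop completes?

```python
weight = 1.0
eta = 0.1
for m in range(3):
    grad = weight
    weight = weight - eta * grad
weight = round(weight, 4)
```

Gradient descent: w = 1.0 * (1 - 0.1)^3
`weight` takes the values: 1.0 → 0.9 → 0.81 → 0.729

Answer: 0.729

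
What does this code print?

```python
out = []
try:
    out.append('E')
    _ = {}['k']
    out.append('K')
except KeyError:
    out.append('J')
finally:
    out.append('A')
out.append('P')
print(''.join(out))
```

Execution trace: 'E' (try body) → 'J' (except KeyError) → 'A' (finally) → 'P' (after the try/except). Output: EJAP

Answer: EJAP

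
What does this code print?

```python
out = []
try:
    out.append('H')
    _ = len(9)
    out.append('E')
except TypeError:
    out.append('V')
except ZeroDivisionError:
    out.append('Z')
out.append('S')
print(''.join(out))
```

Execution trace: 'H' (try body) → 'V' (except TypeError) → 'S' (after the try/except). Output: HVS

Answer: HVS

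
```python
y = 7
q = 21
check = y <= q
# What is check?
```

Trace:
`y = 7` → y = 7
`q = 21` → q = 21
`check = y <= q` → check = True
So check = True

Answer: True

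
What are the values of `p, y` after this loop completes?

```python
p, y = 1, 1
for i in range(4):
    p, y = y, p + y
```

Fibonacci: after 4 iterations
`p, y` takes the values: (1, 1) → (1, 2) → (2, 3) → (3, 5) → (5, 8)

Answer: 5, 8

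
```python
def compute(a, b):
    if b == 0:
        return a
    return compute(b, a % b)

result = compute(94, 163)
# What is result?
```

compute(94, 163) -> compute(163, 94) -> compute(94, 69) -> compute(69, 25) -> compute(25, 19) -> compute(19, 6) -> compute(6, 1) -> compute(1, 0) -> 1

Answer: 1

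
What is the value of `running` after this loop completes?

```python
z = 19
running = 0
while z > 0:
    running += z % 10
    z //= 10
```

Sum digits of 19
`running` takes the values: 0 → 9 → 10

Answer: 10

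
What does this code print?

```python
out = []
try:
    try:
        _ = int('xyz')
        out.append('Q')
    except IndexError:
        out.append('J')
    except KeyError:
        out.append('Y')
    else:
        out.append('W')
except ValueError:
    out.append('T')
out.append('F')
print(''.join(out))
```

Execution trace: 'T' (outer except ValueError) → 'F' (after the try/except). Output: TF

Answer: TF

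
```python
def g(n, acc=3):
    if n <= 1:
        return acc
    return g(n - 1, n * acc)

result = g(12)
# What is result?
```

Accumulator trace (n, acc): (12, 3) -> (11, 36) -> (10, 396) -> (9, 3960) -> (8, 35640) -> (7, 285120) -> (6, 1995840) -> (5, 11975040) -> (4, 59875200) -> (3, 239500800) -> (2, 718502400) -> (1, 1437004800) -> return 1437004800

Answer: 1437004800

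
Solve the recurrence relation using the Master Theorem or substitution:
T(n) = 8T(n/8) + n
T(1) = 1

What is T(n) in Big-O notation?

By Master Theorem: a=8, b=8, f(n)=n. Since log_8(8) = 1 and f(n) = Θ(n^1), Case 2 applies. T(n) = O(n log n).

Answer: O(n log n)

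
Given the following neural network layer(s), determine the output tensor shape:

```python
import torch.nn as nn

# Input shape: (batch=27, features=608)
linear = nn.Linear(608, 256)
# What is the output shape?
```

Input: (27, 608) -> Output: (27, 256)

Answer: (27, 256)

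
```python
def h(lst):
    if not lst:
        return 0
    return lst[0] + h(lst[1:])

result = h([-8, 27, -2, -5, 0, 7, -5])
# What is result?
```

(-8) + 27 + (-2) + (-5) + 0 + 7 + (-5) + 0 = 14

Answer: 14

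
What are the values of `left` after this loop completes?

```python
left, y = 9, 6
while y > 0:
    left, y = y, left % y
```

GCD of 9 and 6
`left` takes the values: 9 → 6 → 3

Answer: 3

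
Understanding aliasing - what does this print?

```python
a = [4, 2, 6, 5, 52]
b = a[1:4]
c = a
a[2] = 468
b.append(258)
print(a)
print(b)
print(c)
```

Key concept: slice vs alias.
Step by step:
`a = [4, 2, 6, 5, 52]` → a = [4, 2, 6, 5, 52]
`b = a[1:4]` → b = [2, 6, 5]
`c = a` → c = [4, 2, 6, 5, 52] (same object as a)
`a[2] = 468` → a = [4, 2, 468, 5, 52] (same object as c); c = [4, 2, 468, 5, 52] (same object as a)
`b.append(258)` → b = [2, 6, 5, 258]
`print(a)` → prints [4, 2, 468, 5, 52]
`print(b)` → prints [2, 6, 5, 258]
`print(c)` → prints [4, 2, 468, 5, 52]

Answer:
[4, 2, 468, 5, 52]
[2, 6, 5, 258]
[4, 2, 468, 5, 52]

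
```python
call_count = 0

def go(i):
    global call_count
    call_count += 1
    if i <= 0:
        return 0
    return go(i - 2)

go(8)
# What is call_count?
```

Linear recursion stepping by 2: 5 calls from i=8 down to ≤0.

Answer: 5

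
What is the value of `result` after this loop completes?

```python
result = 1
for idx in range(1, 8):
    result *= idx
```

7! = 5040
`result` takes the values: 1 → 2 → 6 → 24 → 120 → 720 → 5040

Answer: 5040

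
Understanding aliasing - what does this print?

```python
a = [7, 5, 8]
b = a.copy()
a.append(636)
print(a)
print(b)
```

Key concept: list.copy() creates independent copy.
Step by step:
`a = [7, 5, 8]` → a = [7, 5, 8]
`b = a.copy()` → b = [7, 5, 8]
`a.append(636)` → a = [7, 5, 8, 636]
`print(a)` → prints [7, 5, 8, 636]
`print(b)` → prints [7, 5, 8]

Answer:
[7, 5, 8, 636]
[7, 5, 8]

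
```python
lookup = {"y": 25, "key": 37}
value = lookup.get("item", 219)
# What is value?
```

Trace:
`lookup = {"y": 25, "key": 37}` → lookup = {'y': 25, 'key': 37}
`value = lookup.get("item", 219)` → value = 219
So value = 219

Answer: 219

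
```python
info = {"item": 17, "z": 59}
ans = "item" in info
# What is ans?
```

Trace:
`info = {"item": 17, "z": 59}` → info = {'item': 17, 'z': 59}
`ans = "item" in info` → ans = True
So ans = True

Answer: True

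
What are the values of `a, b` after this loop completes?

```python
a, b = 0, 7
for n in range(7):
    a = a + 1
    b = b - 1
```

a goes 0→7, b goes 7→0
`a, b` takes the values: (0, 7) → (1, 7) → (1, 6) → (2, 6) → (2, 5) → (3, 5) → (3, 4) → (4, 4) → (4, 3) → (5, 3) → (5, 2) → (6, 2) → (6, 1) → (7, 1) → (7, 0)

Answer: 7, 0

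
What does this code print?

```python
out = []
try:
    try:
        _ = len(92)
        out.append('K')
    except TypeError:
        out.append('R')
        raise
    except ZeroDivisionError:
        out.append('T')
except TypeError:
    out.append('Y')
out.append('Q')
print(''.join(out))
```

Execution trace: 'R' (inner except TypeError) → 'Y' (outer except TypeError) → 'Q' (after the try/except). Output: RYQ

Answer: RYQ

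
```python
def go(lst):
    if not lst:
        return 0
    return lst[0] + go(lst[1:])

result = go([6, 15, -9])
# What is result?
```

6 + 15 + (-9) + 0 = 12

Answer: 12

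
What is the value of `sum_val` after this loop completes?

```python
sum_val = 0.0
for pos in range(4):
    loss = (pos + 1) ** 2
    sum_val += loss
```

Sum of squared losses 1² + 2² + ... + 4²
`sum_val` takes the values: 0.0 → 1.0 → 5.0 → 14.0 → 30.0

Answer: 30.0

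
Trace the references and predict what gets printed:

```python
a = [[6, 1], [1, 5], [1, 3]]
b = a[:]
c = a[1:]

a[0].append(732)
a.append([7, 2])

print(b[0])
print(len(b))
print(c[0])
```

Key concept: slice with nested mutation.
Step by step:
`a = [[6, 1], [1, 5], [1, 3]]` → a = [[6, 1], [1, 5], [1, 3]]
`b = a[:]` → b = [[6, 1], [1, 5], [1, 3]]
`c = a[1:]` → c = [[1, 5], [1, 3]]
`a[0].append(732)` → a = [[6, 1, 732], [1, 5], [1, 3]]; b = [[6, 1, 732], [1, 5], [1, 3]]
`a.append([7, 2])` → a = [[6, 1, 732], [1, 5], [1, 3], [7, 2]]
`print(b[0])` → prints [6, 1, 732]
`print(len(b))` → prints 3
`print(c[0])` → prints [1, 5]

Answer:
[6, 1, 732]
3
[1, 5]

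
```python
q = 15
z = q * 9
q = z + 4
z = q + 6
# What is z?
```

Trace:
`q = 15` → q = 15
`z = q * 9` → z = 135
`q = z + 4` → q = 139
`z = q + 6` → z = 145
So z = 145

Answer: 145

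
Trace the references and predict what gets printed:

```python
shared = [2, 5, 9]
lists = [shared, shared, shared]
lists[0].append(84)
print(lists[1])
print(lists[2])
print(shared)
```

Key concept: list of same reference.
Step by step:
`shared = [2, 5, 9]` → shared = [2, 5, 9]
`lists = [shared, shared, shared]` → lists = [[2, 5, 9], [2, 5, 9], [2, 5, 9]]
`lists[0].append(84)` → shared = [2, 5, 9, 84]; lists = [[2, 5, 9, 84], [2, 5, 9, 84], [2, 5, 9, 84]]
`print(lists[1])` → prints [2, 5, 9, 84]
`print(lists[2])` → prints [2, 5, 9, 84]
`print(shared)` → prints [2, 5, 9, 84]

Answer:
[2, 5, 9, 84]
[2, 5, 9, 84]
[2, 5, 9, 84]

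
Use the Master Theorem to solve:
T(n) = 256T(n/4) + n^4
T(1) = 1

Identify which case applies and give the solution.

a=256, b=4, f(n)=n^4. log_4(256) = 4. Since c=4 = 4, Case 2 applies: T(n) = Θ(n^log_b(a) · log n) = O(n^4 log n).

Answer: O(n^4 log n) - Case 2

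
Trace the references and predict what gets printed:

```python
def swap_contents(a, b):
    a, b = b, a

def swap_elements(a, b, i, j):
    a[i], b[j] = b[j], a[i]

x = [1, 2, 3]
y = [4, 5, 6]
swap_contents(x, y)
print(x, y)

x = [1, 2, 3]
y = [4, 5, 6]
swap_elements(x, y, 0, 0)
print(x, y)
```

Key concept: parameter rebinding vs mutation.
Step by step:
`x = [1, 2, 3]` → x = [1, 2, 3]
`y = [4, 5, 6]` → y = [4, 5, 6]
`swap_contents(x, y)` → no visible change to tracked variables
`print(x, y)` → prints [1, 2, 3] [4, 5, 6]
`x = [1, 2, 3]` → x = [1, 2, 3]
`y = [4, 5, 6]` → y = [4, 5, 6]
`swap_elements(x, y, 0, 0)` → x = [4, 2, 3]; y = [1, 5, 6]
`print(x, y)` → prints [4, 2, 3] [1, 5, 6]

Answer:
[1, 2, 3] [4, 5, 6]
[4, 2, 3] [1, 5, 6]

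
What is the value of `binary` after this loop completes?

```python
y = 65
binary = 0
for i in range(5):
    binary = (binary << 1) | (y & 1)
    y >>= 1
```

Reverse lowest 5 bits of 65
`binary` takes the values: 0 → 1 → 2 → 4 → 8 → 16

Answer: 16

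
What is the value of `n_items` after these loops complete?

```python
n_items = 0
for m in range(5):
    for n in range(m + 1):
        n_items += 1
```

Triangle: 1 + 2 + ... + 5
`n_items` takes the values: 0 → 1 → 2 → 3 → 4 → 5 → 6 → 7 → 8 → 9 → 10 → 11 → 12 → 13 → 14 → 15

Answer: 15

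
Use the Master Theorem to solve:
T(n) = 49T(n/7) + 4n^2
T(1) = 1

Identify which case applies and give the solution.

a=49, b=7, f(n)=4n^2. log_7(49) = 2. Since c=2 = 2, Case 2 applies: T(n) = Θ(n^log_b(a) · log n) = O(n^2 log n).

Answer: O(n^2 log n) - Case 2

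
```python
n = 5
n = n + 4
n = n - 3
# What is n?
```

Trace:
`n = 5` → n = 5
`n = n + 4` → n = 9
`n = n - 3` → n = 6
So n = 6

Answer: 6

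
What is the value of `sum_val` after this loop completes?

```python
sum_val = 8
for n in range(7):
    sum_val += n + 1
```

Start at 8, add 1 to 7 = 36
`sum_val` takes the values: 8 → 9 → 11 → 14 → 18 → 23 → 29 → 36

Answer: 36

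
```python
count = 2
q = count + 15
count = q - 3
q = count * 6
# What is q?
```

Trace:
`count = 2` → count = 2
`q = count + 15` → q = 17
`count = q - 3` → count = 14
`q = count * 6` → q = 84
So q = 84

Answer: 84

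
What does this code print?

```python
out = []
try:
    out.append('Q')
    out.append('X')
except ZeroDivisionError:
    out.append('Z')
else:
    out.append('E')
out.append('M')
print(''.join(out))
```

Execution trace: 'Q' (try body) → 'X' (try body, no exception) → 'E' (else) → 'M' (after the try/except). Output: QXEM

Answer: QXEM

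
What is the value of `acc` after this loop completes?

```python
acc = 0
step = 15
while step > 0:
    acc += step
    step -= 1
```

Sum 15 down to 1
`acc` takes the values: 0 → 15 → 29 → 42 → 54 → 65 → 75 → 84 → 92 → 99 → 105 → 110 → 114 → 117 → 119 → 120

Answer: 120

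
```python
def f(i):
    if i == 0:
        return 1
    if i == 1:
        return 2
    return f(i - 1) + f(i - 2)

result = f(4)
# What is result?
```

Build up from base cases: f(0)=1, f(1)=2, f(2)=3, f(3)=5, f(4)=8

Answer: 8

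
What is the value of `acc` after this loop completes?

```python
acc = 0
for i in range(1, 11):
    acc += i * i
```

Sum of squares 1² to 10² = 385
`acc` takes the values: 0 → 1 → 5 → 14 → 30 → 55 → 91 → 140 → 204 → 285 → 385

Answer: 385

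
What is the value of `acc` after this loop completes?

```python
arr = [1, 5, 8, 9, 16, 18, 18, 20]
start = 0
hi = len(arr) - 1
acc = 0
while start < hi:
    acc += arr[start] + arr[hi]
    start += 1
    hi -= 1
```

Sum of pairs from ends
`acc` takes the values: 0 → 21 → 44 → 70 → 95

Answer: 95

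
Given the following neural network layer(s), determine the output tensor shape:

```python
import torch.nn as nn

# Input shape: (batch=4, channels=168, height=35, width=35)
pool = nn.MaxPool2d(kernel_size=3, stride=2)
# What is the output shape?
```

Input: (4, 168, 35, 35) -> Output: (4, 168, 17, 17)

Answer: (4, 168, 17, 17)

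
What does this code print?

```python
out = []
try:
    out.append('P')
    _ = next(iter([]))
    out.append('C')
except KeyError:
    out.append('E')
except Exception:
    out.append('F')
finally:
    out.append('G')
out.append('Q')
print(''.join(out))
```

Execution trace: 'P' (try body) → 'F' (except Exception) → 'G' (finally) → 'Q' (after the try/except). Output: PFGQ

Answer: PFGQ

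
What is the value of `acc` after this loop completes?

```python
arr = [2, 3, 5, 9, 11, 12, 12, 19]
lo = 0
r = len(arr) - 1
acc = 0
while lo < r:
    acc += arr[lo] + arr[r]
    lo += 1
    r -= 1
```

Sum of pairs from ends
`acc` takes the values: 0 → 21 → 36 → 53 → 73

Answer: 73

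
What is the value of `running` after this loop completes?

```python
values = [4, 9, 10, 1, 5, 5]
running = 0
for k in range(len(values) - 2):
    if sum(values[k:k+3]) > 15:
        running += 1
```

Count windows with sum > 15
`running` takes the values: 0 → 1 → 2 → 3

Answer: 3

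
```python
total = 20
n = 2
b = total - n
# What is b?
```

Trace:
`total = 20` → total = 20
`n = 2` → n = 2
`b = total - n` → b = 18
So b = 18

Answer: 18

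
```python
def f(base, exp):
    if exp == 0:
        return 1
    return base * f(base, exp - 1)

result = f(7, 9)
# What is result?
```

f(7, 9) = 7 * 7 * 7 * 7 * 7 * 7 * 7 * 7 * 7 = 40353607

Answer: 40353607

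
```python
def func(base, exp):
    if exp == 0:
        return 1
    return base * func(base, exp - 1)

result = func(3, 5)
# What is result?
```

func(3, 5) = 3 * 3 * 3 * 3 * 3 = 243

Answer: 243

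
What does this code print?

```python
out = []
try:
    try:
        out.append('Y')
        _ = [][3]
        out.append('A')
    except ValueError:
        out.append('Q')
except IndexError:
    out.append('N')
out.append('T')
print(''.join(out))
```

Execution trace: 'Y' (try body) → 'N' (outer except IndexError) → 'T' (after the try/except). Output: YNT

Answer: YNT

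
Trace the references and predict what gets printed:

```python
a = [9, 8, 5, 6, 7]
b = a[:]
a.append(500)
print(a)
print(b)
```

Key concept: slice [:] creates copy.
Step by step:
`a = [9, 8, 5, 6, 7]` → a = [9, 8, 5, 6, 7]
`b = a[:]` → b = [9, 8, 5, 6, 7]
`a.append(500)` → a = [9, 8, 5, 6, 7, 500]
`print(a)` → prints [9, 8, 5, 6, 7, 500]
`print(b)` → prints [9, 8, 5, 6, 7]

Answer:
[9, 8, 5, 6, 7, 500]
[9, 8, 5, 6, 7]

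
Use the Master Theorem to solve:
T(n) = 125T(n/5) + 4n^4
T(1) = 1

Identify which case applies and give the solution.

a=125, b=5, f(n)=4n^4. log_5(125) = 3. Since c=4 > 3 and the regularity condition holds (125(n/5)^4 = (125/5^4)n^4 with 125/5^4 < 1), Case 3 applies: T(n) = Θ(f(n)) = O(n^4).

Answer: O(n^4) - Case 3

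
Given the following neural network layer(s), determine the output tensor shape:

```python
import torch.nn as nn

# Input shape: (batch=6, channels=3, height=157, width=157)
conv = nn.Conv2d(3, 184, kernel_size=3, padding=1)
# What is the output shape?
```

Input: (6, 3, 157, 157) -> Output: (6, 184, 157, 157)

Answer: (6, 184, 157, 157)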